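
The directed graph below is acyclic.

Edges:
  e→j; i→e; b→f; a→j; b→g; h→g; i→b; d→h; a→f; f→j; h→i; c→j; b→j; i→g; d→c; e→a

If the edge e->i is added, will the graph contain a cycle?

Yes

Adding e→i creates a cycle iff i can already reach e.
Path from i: i → e.
So i → … → e → i is a cycle.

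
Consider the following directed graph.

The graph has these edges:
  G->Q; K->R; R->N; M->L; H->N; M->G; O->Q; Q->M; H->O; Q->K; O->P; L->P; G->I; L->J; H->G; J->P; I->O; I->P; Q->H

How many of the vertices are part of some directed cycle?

A vertex is on a directed cycle iff it belongs to a strongly connected component of size ≥ 2 (or has a self-loop).
The vertices on cycles are {G, H, I, M, O, Q} — 6 in total.

6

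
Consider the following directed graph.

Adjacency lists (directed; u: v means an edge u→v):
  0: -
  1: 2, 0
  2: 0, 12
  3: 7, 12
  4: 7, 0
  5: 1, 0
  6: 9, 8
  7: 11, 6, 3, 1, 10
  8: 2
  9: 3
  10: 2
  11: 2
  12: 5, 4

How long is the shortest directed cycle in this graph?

2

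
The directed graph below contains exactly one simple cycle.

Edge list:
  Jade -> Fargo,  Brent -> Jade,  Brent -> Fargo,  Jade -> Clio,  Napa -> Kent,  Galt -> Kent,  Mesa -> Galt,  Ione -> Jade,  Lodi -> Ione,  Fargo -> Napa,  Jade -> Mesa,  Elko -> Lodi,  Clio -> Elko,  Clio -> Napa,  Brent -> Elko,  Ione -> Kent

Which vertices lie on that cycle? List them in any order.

Clio, Elko, Ione, Jade, Lodi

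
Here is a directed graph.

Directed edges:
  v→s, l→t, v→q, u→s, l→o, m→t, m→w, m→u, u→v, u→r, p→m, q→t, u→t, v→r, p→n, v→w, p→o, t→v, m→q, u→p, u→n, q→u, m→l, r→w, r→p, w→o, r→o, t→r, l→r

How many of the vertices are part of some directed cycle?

8

A vertex is on a directed cycle iff it belongs to a strongly connected component of size ≥ 2 (or has a self-loop).
The vertices on cycles are {l, m, p, q, r, t, u, v} — 8 in total.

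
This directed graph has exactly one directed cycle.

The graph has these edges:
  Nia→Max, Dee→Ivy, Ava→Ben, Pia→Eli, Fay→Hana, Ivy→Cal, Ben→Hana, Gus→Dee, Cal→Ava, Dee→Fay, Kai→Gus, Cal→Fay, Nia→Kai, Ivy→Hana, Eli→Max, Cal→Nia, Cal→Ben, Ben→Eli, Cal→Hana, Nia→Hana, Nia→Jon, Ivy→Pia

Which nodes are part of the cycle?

Cal, Dee, Gus, Ivy, Kai, Nia

DFS with gray/black marking from Cal:
Cal gray
  Nia gray
    Hana gray
    Hana black
    Jon gray
    Jon black
    Max gray
    Max black
    Kai gray
      Gus gray
        Dee gray
          Ivy gray
            Ivy→Cal: Cal is gray → back edge
Back edge closes the cycle Cal → Nia → Kai → Gus → Dee → Ivy → Cal; its vertices are {Cal, Dee, Gus, Ivy, Kai, Nia}.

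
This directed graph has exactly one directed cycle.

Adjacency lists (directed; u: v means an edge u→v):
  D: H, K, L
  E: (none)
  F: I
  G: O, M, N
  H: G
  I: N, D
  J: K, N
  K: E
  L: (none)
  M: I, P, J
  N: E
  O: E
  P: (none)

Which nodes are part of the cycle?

D, G, H, I, M

DFS with gray/black marking from I:
I gray
  N gray
    E gray
    E black
  N black
  D gray
    H gray
      G gray
        O gray
          O→E: E black — skip
        O black
        M gray
          M→I: I is gray → back edge
Back edge closes the cycle I → D → H → G → M → I; its vertices are {D, G, H, I, M}.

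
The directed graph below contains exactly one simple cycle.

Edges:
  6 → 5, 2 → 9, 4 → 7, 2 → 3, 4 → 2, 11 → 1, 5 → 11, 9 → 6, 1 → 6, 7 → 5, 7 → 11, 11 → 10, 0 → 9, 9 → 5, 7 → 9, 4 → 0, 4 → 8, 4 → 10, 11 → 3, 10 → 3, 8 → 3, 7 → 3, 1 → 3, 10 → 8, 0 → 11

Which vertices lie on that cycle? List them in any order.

DFS with gray/black marking from 11:
11 gray
  3 gray
  3 black
  10 gray
    10→3: 3 black — skip
    8 gray
      8→3: 3 black — skip
    8 black
  10 black
  1 gray
    6 gray
      5 gray
        5→11: 11 is gray → back edge
Back edge closes the cycle 11 → 1 → 6 → 5 → 11; its vertices are {1, 5, 6, 11}.

1, 5, 6, 11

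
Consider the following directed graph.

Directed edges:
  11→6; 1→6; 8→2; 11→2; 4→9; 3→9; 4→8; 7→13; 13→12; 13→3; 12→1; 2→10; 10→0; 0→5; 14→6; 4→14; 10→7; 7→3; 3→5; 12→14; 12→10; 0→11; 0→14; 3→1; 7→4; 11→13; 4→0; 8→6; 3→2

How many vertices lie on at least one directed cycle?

A vertex is on a directed cycle iff it belongs to a strongly connected component of size ≥ 2 (or has a self-loop).
The vertices on cycles are {0, 2, 3, 4, 7, 8, 10, 11, 12, 13} — 10 in total.

10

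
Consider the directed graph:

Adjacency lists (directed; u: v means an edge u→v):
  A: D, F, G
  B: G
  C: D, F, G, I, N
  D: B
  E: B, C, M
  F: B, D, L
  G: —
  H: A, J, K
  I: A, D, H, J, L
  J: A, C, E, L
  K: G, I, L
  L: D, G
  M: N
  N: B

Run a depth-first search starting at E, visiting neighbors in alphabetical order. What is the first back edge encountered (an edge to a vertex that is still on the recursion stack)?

DFS from E (visiting neighbors in alphabetical order); mark gray on enter, black on exit:
E gray
  B gray
    G gray
    G black
  B black
  C gray
    D gray
      D→B: B black — skip
    D black
    F gray
      F→B: B black — skip
      F→D: D black — skip
      L gray
        L→D: D black — skip
        L→G: G black — skip
      L black
    F black
    C→G: G black — skip
    I gray
      A gray
        A→D: D black — skip
        A→F: F black — skip
        A→G: G black — skip
      A black
      I→D: D black — skip
      H gray
        H→A: A black — skip
        J gray
          J→A: A black — skip
          J→C: C is gray → back edge
First back edge: J → C.

J→C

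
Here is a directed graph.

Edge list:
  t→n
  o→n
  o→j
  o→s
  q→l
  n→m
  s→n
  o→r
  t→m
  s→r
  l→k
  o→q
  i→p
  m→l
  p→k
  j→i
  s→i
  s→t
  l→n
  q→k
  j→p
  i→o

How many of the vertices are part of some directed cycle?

7

A vertex is on a directed cycle iff it belongs to a strongly connected component of size ≥ 2 (or has a self-loop).
The vertices on cycles are {i, j, l, m, n, o, s} — 7 in total.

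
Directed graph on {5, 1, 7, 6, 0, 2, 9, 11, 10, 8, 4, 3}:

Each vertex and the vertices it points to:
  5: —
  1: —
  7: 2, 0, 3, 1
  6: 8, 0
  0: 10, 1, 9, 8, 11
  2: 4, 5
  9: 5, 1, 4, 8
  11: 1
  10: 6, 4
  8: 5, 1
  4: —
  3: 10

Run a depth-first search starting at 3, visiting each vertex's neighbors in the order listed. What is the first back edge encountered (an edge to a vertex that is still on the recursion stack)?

0→10

DFS from 3 (visiting each vertex's neighbors in the order listed); mark gray on enter, black on exit:
3 gray
  10 gray
    6 gray
      8 gray
        5 gray
        5 black
        1 gray
        1 black
      8 black
      0 gray
        0→10: 10 is gray → back edge
First back edge: 0 → 10.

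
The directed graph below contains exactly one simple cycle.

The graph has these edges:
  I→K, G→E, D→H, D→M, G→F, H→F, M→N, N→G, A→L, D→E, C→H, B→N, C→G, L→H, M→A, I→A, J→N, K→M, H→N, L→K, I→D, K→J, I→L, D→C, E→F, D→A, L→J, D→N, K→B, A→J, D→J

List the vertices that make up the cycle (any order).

DFS with gray/black marking from K:
K gray
  B gray
    N gray
      G gray
        E gray
          F gray
          F black
        E black
        G→F: F black — skip
      G black
    N black
  B black
  M gray
    A gray
      J gray
        J→N: N black — skip
      J black
      L gray
        H gray
          H→F: F black — skip
          H→N: N black — skip
        H black
        L→J: J black — skip
        L→K: K is gray → back edge
Back edge closes the cycle K → M → A → L → K; its vertices are {A, K, L, M}.

A, K, L, M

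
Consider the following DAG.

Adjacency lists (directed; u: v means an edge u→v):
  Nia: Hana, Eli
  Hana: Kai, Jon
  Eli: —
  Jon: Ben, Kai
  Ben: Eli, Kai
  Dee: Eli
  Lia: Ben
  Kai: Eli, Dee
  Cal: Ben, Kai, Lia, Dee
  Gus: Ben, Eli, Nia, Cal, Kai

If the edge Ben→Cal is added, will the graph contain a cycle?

Adding Ben→Cal creates a cycle iff Cal can already reach Ben.
Path from Cal: Cal → Ben.
So Cal → … → Ben → Cal is a cycle.

Yes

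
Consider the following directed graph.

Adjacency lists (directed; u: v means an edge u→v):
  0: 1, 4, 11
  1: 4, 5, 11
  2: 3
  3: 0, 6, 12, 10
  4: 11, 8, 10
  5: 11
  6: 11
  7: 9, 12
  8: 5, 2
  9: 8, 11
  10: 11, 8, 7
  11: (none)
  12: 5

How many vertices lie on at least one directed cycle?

9

A vertex is on a directed cycle iff it belongs to a strongly connected component of size ≥ 2 (or has a self-loop).
The vertices on cycles are {0, 1, 2, 3, 4, 7, 8, 9, 10} — 9 in total.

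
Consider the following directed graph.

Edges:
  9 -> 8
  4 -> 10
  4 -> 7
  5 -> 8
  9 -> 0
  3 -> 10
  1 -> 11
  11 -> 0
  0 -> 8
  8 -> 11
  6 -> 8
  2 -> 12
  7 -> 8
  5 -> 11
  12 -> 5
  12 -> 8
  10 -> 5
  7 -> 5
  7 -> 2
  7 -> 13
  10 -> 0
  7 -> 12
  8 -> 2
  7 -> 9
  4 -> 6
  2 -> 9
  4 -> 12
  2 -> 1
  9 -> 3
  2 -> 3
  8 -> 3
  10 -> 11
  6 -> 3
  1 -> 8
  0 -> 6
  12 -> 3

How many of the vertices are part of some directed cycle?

A vertex is on a directed cycle iff it belongs to a strongly connected component of size ≥ 2 (or has a self-loop).
The vertices on cycles are {0, 1, 2, 3, 5, 6, 8, 9, 10, 11, 12} — 11 in total.

11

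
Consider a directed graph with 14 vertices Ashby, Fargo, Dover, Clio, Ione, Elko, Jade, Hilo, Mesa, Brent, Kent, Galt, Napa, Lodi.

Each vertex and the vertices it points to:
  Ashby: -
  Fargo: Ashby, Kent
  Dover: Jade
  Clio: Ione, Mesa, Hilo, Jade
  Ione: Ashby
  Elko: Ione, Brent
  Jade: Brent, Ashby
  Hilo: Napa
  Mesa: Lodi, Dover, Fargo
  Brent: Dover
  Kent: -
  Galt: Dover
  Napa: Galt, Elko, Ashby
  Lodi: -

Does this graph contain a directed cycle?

Yes

DFS with white/gray/black marking, starting from Napa:
Napa gray
  Galt gray
    Dover gray
      Jade gray
        Brent gray
          Brent→Dover: Dover is gray → back edge
Back edge found, so a cycle exists: Dover → Jade → Brent → Dover.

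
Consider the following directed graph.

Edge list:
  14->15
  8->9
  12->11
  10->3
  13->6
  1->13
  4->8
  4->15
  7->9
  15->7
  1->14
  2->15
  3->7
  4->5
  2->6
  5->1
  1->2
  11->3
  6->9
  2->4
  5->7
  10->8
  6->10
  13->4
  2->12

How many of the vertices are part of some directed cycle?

5

A vertex is on a directed cycle iff it belongs to a strongly connected component of size ≥ 2 (or has a self-loop).
The vertices on cycles are {1, 2, 4, 5, 13} — 5 in total.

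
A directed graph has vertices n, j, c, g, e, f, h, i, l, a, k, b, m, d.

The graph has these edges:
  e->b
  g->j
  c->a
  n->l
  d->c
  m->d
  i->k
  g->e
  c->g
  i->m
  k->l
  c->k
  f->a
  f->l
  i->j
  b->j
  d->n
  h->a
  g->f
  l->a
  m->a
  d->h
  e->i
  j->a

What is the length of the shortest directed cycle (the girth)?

6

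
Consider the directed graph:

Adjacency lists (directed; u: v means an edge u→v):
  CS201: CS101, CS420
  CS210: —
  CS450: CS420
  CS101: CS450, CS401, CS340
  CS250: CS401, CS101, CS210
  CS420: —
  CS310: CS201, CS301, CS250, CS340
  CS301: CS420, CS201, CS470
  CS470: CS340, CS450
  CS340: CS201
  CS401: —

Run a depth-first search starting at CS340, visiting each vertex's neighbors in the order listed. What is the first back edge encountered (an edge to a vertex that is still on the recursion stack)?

CS101→CS340

DFS from CS340 (visiting each vertex's neighbors in the order listed); mark gray on enter, black on exit:
CS340 gray
  CS201 gray
    CS101 gray
      CS450 gray
        CS420 gray
        CS420 black
      CS450 black
      CS401 gray
      CS401 black
      CS101→CS340: CS340 is gray → back edge
First back edge: CS101 → CS340.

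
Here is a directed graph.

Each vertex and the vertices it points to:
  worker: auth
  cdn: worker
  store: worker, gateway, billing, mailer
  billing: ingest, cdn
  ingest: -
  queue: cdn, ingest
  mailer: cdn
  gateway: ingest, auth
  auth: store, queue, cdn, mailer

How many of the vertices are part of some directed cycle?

A vertex is on a directed cycle iff it belongs to a strongly connected component of size ≥ 2 (or has a self-loop).
The vertices on cycles are {cdn, auth, queue, store, mailer, worker, billing, gateway} — 8 in total.

8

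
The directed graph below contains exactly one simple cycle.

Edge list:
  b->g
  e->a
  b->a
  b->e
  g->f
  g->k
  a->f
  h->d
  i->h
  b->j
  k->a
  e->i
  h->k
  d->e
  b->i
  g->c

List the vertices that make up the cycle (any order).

DFS with gray/black marking from i:
i gray
  h gray
    k gray
      a gray
        f gray
        f black
      a black
    k black
    d gray
      e gray
        e→a: a black — skip
        e→i: i is gray → back edge
Back edge closes the cycle i → h → d → e → i; its vertices are {d, e, h, i}.

d, e, h, i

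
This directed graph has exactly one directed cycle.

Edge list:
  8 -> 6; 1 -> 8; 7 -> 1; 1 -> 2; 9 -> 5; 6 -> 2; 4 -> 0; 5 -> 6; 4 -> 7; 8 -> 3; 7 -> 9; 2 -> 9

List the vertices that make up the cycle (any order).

2, 5, 6, 9

DFS with gray/black marking from 2:
2 gray
  9 gray
    5 gray
      6 gray
        6→2: 2 is gray → back edge
Back edge closes the cycle 2 → 9 → 5 → 6 → 2; its vertices are {2, 5, 6, 9}.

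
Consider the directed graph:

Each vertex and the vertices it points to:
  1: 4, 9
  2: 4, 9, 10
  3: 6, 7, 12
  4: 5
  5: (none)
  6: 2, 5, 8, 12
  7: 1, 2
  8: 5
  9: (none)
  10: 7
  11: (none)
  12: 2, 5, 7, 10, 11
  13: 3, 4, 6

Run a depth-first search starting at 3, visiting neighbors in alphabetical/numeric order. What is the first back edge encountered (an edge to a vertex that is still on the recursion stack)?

7->2

DFS from 3 (visiting neighbors in alphabetical/numeric order); mark gray on enter, black on exit:
3 gray
  6 gray
    2 gray
      4 gray
        5 gray
        5 black
      4 black
      9 gray
      9 black
      10 gray
        7 gray
          1 gray
            1→4: 4 black — skip
            1→9: 9 black — skip
          1 black
          7→2: 2 is gray → back edge
First back edge: 7 → 2.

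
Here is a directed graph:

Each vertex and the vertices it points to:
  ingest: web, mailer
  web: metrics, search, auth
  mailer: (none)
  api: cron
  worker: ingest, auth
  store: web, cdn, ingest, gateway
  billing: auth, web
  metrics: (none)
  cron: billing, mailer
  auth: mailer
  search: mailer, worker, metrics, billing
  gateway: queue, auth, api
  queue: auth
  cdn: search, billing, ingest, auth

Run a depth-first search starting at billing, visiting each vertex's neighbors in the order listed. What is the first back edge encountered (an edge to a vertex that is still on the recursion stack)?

ingest→web

DFS from billing (visiting each vertex's neighbors in the order listed); mark gray on enter, black on exit:
billing gray
  auth gray
    mailer gray
    mailer black
  auth black
  web gray
    metrics gray
    metrics black
    search gray
      search→mailer: mailer black — skip
      worker gray
        ingest gray
          ingest→web: web is gray → back edge
First back edge: ingest → web.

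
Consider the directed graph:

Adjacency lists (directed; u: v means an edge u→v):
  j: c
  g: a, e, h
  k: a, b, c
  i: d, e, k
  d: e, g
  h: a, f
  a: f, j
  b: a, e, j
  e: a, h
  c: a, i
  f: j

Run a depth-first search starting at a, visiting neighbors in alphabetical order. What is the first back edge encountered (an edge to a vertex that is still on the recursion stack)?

c->a

DFS from a (visiting neighbors in alphabetical order); mark gray on enter, black on exit:
a gray
  f gray
    j gray
      c gray
        c→a: a is gray → back edge
First back edge: c → a.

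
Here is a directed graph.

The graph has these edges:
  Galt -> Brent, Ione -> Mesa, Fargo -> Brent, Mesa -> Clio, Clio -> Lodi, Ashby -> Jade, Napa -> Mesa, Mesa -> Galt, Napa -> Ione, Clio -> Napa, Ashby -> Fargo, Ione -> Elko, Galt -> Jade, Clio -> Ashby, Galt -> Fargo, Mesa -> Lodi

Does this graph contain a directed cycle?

Yes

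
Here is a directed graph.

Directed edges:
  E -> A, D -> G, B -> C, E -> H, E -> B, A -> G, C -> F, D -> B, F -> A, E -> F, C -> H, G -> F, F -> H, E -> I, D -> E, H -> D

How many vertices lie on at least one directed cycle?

A vertex is on a directed cycle iff it belongs to a strongly connected component of size ≥ 2 (or has a self-loop).
The vertices on cycles are {A, B, C, D, E, F, G, H} — 8 in total.

8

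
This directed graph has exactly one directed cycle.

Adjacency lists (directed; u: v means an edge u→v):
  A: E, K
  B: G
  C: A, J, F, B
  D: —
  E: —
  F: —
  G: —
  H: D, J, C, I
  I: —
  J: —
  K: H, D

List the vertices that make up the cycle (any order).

A, C, H, K

DFS with gray/black marking from C:
C gray
  A gray
    E gray
    E black
    K gray
      H gray
        D gray
        D black
        J gray
        J black
        H→C: C is gray → back edge
Back edge closes the cycle C → A → K → H → C; its vertices are {A, C, H, K}.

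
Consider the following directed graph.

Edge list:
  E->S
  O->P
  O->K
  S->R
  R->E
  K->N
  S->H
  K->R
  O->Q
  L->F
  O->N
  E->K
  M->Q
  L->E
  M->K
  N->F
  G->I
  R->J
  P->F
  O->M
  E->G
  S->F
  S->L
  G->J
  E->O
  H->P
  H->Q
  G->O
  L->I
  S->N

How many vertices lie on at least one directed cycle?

A vertex is on a directed cycle iff it belongs to a strongly connected component of size ≥ 2 (or has a self-loop).
The vertices on cycles are {E, G, K, L, M, O, R, S} — 8 in total.

8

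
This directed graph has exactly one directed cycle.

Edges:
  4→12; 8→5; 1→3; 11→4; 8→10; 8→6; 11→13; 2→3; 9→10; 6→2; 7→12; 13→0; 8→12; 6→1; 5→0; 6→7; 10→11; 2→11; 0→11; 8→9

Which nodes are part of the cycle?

0, 11, 13

DFS with gray/black marking from 11:
11 gray
  4 gray
    12 gray
    12 black
  4 black
  13 gray
    0 gray
      0→11: 11 is gray → back edge
Back edge closes the cycle 11 → 13 → 0 → 11; its vertices are {0, 11, 13}.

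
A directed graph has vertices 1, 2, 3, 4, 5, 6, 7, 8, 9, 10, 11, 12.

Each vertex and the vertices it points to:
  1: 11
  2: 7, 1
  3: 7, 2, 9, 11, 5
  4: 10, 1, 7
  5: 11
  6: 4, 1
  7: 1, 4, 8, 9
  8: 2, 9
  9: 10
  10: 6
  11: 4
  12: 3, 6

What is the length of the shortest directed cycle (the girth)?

2

For each vertex v, BFS finds the shortest path from v back to v.
The shortest such closed walk is 7 → 4 → 7, length 2.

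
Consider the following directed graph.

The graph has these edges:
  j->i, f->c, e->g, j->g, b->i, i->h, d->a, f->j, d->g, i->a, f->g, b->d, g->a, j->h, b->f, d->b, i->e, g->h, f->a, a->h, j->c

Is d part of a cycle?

d is on a cycle iff d can reach itself via ≥1 edge.
d → b → d — yes.

Yes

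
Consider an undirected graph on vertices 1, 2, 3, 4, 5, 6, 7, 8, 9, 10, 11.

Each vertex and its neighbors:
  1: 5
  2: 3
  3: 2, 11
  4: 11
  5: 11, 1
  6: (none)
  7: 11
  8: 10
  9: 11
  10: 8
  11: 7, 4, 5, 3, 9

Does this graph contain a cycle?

No

DFS, tracking each vertex's parent; an edge to a visited non-parent vertex closes a cycle.
Start from 8:
visit 8 (parent –)
  visit 10 (parent 8)
    10–8: parent, skip
visit 1 (parent –)
  visit 5 (parent 1)
    visit 11 (parent 5)
      visit 7 (parent 11)
        7–11: parent, skip
      visit 4 (parent 11)
        4–11: parent, skip
      11–5: parent, skip
      visit 3 (parent 11)
        visit 2 (parent 3)
          2–3: parent, skip
        3–11: parent, skip
      visit 9 (parent 11)
        9–11: parent, skip
    5–1: parent, skip
visit 6 (parent –)
No non-parent visited neighbor found — the graph is a forest.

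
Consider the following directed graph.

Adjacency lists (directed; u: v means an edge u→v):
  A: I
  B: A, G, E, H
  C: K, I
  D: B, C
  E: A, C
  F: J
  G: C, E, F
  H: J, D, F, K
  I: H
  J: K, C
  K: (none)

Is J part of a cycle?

Yes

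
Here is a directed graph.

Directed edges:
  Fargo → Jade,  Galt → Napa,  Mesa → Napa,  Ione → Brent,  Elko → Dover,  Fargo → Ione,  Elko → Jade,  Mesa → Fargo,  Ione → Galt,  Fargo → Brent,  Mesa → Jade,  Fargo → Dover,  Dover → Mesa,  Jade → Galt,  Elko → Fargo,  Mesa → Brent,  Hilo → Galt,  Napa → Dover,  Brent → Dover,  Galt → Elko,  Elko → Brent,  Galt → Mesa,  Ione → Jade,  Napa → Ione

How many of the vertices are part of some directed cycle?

A vertex is on a directed cycle iff it belongs to a strongly connected component of size ≥ 2 (or has a self-loop).
The vertices on cycles are {Elko, Galt, Ione, Jade, Mesa, Napa, Brent, Dover, Fargo} — 9 in total.

9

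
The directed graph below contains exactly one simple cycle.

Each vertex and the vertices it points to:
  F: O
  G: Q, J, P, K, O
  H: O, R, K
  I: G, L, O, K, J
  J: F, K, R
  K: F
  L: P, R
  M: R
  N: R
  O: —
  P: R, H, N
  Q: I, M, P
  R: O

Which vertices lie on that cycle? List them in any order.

G, I, Q

DFS with gray/black marking from I:
I gray
  G gray
    Q gray
      Q→I: I is gray → back edge
Back edge closes the cycle I → G → Q → I; its vertices are {G, I, Q}.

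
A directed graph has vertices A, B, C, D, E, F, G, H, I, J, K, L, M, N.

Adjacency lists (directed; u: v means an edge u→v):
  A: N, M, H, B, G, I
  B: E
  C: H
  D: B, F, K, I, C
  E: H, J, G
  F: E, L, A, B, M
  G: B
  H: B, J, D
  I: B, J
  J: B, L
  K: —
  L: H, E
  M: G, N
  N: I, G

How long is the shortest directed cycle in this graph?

3

For each vertex v, BFS finds the shortest path from v back to v.
The shortest such closed walk is D → C → H → D, length 3.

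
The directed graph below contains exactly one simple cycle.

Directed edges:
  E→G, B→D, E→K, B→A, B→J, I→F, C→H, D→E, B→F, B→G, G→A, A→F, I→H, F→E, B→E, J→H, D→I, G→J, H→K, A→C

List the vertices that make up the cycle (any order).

A, E, F, G

DFS with gray/black marking from G:
G gray
  A gray
    F gray
      E gray
        E→G: G is gray → back edge
Back edge closes the cycle G → A → F → E → G; its vertices are {A, E, F, G}.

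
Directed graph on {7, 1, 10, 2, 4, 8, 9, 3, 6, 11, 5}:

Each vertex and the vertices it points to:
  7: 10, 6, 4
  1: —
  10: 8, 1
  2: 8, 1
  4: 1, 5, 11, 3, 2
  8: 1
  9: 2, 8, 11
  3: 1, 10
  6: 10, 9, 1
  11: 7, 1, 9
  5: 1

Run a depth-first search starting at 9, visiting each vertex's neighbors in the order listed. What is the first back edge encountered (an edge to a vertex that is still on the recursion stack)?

DFS from 9 (visiting each vertex's neighbors in the order listed); mark gray on enter, black on exit:
9 gray
  2 gray
    8 gray
      1 gray
      1 black
    8 black
    2→1: 1 black — skip
  2 black
  9→8: 8 black — skip
  11 gray
    7 gray
      10 gray
        10→8: 8 black — skip
        10→1: 1 black — skip
      10 black
      6 gray
        6→10: 10 black — skip
        6→9: 9 is gray → back edge
First back edge: 6 → 9.

6->9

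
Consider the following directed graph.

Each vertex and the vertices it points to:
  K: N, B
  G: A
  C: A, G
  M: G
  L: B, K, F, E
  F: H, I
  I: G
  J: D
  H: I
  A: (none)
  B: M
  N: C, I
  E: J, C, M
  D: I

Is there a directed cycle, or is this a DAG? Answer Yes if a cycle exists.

No

DFS with white/gray/black marking, starting from N:
N gray
  C gray
    A gray
    A black
    G gray
      G→A: A black — skip
    G black
  C black
  I gray
    I→G: G black — skip
  I black
N black
K gray
  K→N: N black — skip
  B gray
    M gray
      M→G: G black — skip
    M black
  B black
K black
L gray
  L→B: B black — skip
  L→K: K black — skip
  F gray
    H gray
      H→I: I black — skip
    H black
    F→I: I black — skip
  F black
  E gray
    J gray
      D gray
        D→I: I black — skip
      D black
    J black
    E→C: C black — skip
    E→M: M black — skip
  E black
L black
Every edge goes to a white or black vertex — no back edge, so the graph is acyclic.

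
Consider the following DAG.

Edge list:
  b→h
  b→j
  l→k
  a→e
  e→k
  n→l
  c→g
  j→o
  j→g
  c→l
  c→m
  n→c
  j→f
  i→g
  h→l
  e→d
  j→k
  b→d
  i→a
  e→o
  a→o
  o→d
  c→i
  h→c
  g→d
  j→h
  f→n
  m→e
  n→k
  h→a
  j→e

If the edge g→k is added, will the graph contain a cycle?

No

Adding g→k creates a cycle iff k can already reach g.
Explore from k: no path reaches g. The graph stays acyclic.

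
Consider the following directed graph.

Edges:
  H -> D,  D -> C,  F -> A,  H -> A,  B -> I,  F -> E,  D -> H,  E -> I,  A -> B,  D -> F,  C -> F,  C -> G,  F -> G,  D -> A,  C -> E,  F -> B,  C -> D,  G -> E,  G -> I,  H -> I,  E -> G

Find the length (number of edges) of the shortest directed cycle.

For each vertex v, BFS finds the shortest path from v back to v.
The shortest such closed walk is C → D → C, length 2.

2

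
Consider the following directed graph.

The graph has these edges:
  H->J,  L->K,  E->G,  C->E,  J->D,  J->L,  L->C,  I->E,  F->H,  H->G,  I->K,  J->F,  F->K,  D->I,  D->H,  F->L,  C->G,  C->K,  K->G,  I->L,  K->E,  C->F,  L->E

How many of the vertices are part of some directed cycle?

7

A vertex is on a directed cycle iff it belongs to a strongly connected component of size ≥ 2 (or has a self-loop).
The vertices on cycles are {C, D, F, H, I, J, L} — 7 in total.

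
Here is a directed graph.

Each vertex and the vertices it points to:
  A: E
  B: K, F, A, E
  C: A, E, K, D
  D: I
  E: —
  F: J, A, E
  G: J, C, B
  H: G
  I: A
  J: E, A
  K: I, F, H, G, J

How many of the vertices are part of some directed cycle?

5

A vertex is on a directed cycle iff it belongs to a strongly connected component of size ≥ 2 (or has a self-loop).
The vertices on cycles are {B, C, G, H, K} — 5 in total.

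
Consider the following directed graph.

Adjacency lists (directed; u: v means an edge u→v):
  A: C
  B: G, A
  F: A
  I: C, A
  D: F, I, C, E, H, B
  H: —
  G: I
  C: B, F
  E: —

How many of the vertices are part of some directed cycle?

6

A vertex is on a directed cycle iff it belongs to a strongly connected component of size ≥ 2 (or has a self-loop).
The vertices on cycles are {A, B, C, F, G, I} — 6 in total.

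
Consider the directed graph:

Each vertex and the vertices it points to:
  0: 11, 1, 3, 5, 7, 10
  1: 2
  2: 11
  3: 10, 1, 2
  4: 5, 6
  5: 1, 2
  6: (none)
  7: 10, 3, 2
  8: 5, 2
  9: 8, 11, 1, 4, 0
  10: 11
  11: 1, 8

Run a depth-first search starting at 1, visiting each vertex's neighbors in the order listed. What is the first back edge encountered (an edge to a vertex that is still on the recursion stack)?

11->1

DFS from 1 (visiting each vertex's neighbors in the order listed); mark gray on enter, black on exit:
1 gray
  2 gray
    11 gray
      11→1: 1 is gray → back edge
First back edge: 11 → 1.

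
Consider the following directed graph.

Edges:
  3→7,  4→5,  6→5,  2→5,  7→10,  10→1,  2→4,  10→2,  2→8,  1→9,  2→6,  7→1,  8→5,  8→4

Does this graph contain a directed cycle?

DFS with white/gray/black marking, starting from 4:
4 gray
  5 gray
  5 black
4 black
1 gray
  9 gray
  9 black
1 black
2 gray
  2→4: 4 black — skip
  8 gray
    8→4: 4 black — skip
    8→5: 5 black — skip
  8 black
  2→5: 5 black — skip
  6 gray
    6→5: 5 black — skip
  6 black
2 black
3 gray
  7 gray
    7→1: 1 black — skip
    10 gray
      10→2: 2 black — skip
      10→1: 1 black — skip
    10 black
  7 black
3 black
Every edge goes to a white or black vertex — no back edge, so the graph is acyclic.

No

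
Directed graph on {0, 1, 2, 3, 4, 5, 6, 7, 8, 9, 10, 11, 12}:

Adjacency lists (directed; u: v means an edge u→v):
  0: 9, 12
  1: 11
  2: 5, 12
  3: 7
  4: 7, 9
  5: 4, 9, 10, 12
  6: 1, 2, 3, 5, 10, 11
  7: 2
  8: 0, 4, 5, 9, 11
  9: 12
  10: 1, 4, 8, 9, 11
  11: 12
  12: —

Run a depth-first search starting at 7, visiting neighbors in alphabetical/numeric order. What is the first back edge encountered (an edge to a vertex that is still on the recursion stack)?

4->7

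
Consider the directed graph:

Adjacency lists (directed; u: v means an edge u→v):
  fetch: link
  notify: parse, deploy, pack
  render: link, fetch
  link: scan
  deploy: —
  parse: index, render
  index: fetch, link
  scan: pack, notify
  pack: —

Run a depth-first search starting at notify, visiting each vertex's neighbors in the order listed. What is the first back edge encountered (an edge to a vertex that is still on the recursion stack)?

DFS from notify (visiting each vertex's neighbors in the order listed); mark gray on enter, black on exit:
notify gray
  parse gray
    index gray
      fetch gray
        link gray
          scan gray
            pack gray
            pack black
            scan→notify: notify is gray → back edge
First back edge: scan → notify.

scan→notify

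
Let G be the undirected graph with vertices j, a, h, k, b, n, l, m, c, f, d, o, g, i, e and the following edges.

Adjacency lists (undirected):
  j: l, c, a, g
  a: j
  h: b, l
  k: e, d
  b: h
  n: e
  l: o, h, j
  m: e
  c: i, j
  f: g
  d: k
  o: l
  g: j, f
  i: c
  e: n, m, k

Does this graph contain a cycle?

No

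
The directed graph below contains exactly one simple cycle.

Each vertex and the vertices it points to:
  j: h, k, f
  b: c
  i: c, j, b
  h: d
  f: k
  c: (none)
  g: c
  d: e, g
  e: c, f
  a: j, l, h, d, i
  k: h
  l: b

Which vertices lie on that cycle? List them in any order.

DFS with gray/black marking from d:
d gray
  e gray
    c gray
    c black
    f gray
      k gray
        h gray
          h→d: d is gray → back edge
Back edge closes the cycle d → e → f → k → h → d; its vertices are {d, e, f, h, k}.

d, e, f, h, k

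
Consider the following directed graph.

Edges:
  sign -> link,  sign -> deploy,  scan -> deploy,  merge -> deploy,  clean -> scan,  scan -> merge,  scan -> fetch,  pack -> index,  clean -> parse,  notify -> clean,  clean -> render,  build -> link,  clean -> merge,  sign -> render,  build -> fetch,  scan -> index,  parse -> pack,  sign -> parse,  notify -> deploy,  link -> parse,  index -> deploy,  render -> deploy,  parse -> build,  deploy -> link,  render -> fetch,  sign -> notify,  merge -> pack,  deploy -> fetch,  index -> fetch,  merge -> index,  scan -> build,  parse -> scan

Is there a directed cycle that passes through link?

link is on a cycle iff link can reach itself via ≥1 edge.
link → parse → build → link — yes.

Yes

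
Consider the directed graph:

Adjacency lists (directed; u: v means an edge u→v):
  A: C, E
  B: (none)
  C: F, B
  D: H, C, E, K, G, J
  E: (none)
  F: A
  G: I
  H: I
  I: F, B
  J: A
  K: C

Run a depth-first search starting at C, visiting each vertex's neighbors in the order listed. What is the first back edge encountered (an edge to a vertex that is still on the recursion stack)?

A→C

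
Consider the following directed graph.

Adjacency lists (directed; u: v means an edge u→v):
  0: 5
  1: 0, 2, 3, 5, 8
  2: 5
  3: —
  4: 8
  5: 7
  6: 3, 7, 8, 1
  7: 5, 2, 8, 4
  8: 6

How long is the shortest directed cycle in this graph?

2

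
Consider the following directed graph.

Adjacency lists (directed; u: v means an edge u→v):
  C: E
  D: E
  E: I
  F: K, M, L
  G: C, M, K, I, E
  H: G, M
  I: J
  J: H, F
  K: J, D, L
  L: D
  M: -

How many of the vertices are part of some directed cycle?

10

A vertex is on a directed cycle iff it belongs to a strongly connected component of size ≥ 2 (or has a self-loop).
The vertices on cycles are {C, D, E, F, G, H, I, J, K, L} — 10 in total.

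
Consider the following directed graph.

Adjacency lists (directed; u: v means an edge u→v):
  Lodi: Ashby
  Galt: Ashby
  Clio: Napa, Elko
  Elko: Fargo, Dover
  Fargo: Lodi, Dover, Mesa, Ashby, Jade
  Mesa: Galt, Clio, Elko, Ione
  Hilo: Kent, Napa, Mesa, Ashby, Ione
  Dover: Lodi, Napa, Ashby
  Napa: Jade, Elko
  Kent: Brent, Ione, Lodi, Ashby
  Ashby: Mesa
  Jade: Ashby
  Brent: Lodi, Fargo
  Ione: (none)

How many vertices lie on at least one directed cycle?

A vertex is on a directed cycle iff it belongs to a strongly connected component of size ≥ 2 (or has a self-loop).
The vertices on cycles are {Clio, Elko, Galt, Jade, Lodi, Mesa, Napa, Ashby, Dover, Fargo} — 10 in total.

10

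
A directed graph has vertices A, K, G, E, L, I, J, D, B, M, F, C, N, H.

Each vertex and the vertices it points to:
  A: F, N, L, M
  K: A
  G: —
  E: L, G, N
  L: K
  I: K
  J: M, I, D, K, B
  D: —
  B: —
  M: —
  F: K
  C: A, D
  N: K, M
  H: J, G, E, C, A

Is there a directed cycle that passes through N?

N is on a cycle iff N can reach itself via ≥1 edge.
N → K → A → N — yes.

Yes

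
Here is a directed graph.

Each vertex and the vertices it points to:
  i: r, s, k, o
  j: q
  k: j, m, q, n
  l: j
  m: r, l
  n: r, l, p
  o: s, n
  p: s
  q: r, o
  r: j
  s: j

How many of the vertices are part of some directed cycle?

8

A vertex is on a directed cycle iff it belongs to a strongly connected component of size ≥ 2 (or has a self-loop).
The vertices on cycles are {j, l, n, o, p, q, r, s} — 8 in total.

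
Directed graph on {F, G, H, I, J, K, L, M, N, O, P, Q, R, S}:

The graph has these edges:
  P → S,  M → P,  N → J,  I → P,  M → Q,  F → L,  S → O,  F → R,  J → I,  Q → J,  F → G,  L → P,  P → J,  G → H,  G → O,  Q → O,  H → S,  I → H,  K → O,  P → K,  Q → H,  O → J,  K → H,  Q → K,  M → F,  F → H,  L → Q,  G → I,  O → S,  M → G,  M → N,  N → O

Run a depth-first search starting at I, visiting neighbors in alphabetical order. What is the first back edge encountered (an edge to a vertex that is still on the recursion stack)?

DFS from I (visiting neighbors in alphabetical order); mark gray on enter, black on exit:
I gray
  H gray
    S gray
      O gray
        J gray
          J→I: I is gray → back edge
First back edge: J → I.

J→I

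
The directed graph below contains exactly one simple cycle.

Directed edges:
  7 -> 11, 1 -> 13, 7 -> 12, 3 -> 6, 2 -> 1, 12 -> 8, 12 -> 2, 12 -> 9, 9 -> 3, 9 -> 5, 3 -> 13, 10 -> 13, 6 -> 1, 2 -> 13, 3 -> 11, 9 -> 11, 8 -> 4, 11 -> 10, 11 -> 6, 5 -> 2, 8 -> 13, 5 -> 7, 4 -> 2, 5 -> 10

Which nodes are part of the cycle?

DFS with gray/black marking from 7:
7 gray
  11 gray
    6 gray
      1 gray
        13 gray
        13 black
      1 black
    6 black
    10 gray
      10→13: 13 black — skip
    10 black
  11 black
  12 gray
    8 gray
      8→13: 13 black — skip
      4 gray
        2 gray
          2→13: 13 black — skip
          2→1: 1 black — skip
        2 black
      4 black
    8 black
    9 gray
      3 gray
        3→6: 6 black — skip
        3→11: 11 black — skip
        3→13: 13 black — skip
      3 black
      5 gray
        5→7: 7 is gray → back edge
Back edge closes the cycle 7 → 12 → 9 → 5 → 7; its vertices are {5, 7, 9, 12}.

5, 7, 9, 12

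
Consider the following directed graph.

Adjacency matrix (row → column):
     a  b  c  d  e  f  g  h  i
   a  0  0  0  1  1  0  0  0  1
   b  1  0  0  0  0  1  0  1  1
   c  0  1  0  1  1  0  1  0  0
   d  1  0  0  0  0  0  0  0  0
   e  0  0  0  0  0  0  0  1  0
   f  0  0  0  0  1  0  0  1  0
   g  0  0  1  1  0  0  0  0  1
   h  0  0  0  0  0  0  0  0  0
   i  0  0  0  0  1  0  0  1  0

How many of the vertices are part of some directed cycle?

4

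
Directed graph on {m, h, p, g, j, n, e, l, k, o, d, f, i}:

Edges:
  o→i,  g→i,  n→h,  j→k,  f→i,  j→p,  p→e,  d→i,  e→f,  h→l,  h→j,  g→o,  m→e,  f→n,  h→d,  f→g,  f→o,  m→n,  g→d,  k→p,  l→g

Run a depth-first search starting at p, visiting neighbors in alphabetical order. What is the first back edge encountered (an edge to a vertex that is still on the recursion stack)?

k→p

DFS from p (visiting neighbors in alphabetical order); mark gray on enter, black on exit:
p gray
  e gray
    f gray
      g gray
        d gray
          i gray
          i black
        d black
        g→i: i black — skip
        o gray
          o→i: i black — skip
        o black
      g black
      f→i: i black — skip
      n gray
        h gray
          h→d: d black — skip
          j gray
            k gray
              k→p: p is gray → back edge
First back edge: k → p.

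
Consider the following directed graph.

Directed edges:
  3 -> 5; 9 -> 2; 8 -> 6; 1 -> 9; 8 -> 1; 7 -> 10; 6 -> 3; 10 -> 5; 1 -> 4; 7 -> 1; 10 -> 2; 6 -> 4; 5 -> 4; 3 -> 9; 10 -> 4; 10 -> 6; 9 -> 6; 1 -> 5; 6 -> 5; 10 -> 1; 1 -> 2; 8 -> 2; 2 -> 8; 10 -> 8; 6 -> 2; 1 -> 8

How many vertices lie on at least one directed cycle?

A vertex is on a directed cycle iff it belongs to a strongly connected component of size ≥ 2 (or has a self-loop).
The vertices on cycles are {1, 2, 3, 6, 8, 9} — 6 in total.

6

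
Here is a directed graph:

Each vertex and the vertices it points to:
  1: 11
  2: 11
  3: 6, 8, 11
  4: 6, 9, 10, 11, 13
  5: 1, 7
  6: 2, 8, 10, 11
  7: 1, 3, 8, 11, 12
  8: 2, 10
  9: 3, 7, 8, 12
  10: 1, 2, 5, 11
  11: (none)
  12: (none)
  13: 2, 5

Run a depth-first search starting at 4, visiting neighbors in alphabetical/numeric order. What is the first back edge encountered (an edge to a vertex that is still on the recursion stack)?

DFS from 4 (visiting neighbors in alphabetical/numeric order); mark gray on enter, black on exit:
4 gray
  6 gray
    2 gray
      11 gray
      11 black
    2 black
    8 gray
      8→2: 2 black — skip
      10 gray
        1 gray
          1→11: 11 black — skip
        1 black
        10→2: 2 black — skip
        5 gray
          5→1: 1 black — skip
          7 gray
            7→1: 1 black — skip
            3 gray
              3→6: 6 is gray → back edge
First back edge: 3 → 6.

3→6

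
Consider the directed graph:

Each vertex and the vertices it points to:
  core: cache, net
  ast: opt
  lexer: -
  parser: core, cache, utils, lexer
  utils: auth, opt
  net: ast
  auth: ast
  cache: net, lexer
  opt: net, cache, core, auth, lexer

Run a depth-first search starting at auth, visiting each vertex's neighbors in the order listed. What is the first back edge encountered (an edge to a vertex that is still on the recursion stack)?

DFS from auth (visiting each vertex's neighbors in the order listed); mark gray on enter, black on exit:
auth gray
  ast gray
    opt gray
      net gray
        net→ast: ast is gray → back edge
First back edge: net → ast.

net→ast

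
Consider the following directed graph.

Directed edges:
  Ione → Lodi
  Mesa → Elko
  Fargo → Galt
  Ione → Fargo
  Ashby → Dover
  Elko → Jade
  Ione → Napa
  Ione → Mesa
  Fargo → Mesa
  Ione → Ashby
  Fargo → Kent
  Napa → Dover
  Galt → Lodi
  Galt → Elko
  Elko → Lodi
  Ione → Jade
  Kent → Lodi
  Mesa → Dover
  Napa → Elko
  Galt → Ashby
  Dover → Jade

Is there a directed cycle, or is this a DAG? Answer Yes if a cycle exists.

No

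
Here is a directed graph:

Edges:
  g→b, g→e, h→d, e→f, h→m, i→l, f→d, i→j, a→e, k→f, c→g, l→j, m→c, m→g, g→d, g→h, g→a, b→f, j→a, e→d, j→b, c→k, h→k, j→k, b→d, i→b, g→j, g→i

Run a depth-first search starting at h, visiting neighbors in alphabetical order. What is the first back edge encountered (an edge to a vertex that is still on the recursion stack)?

g->h

DFS from h (visiting neighbors in alphabetical order); mark gray on enter, black on exit:
h gray
  d gray
  d black
  k gray
    f gray
      f→d: d black — skip
    f black
  k black
  m gray
    c gray
      g gray
        a gray
          e gray
            e→d: d black — skip
            e→f: f black — skip
          e black
        a black
        b gray
          b→d: d black — skip
          b→f: f black — skip
        b black
        g→d: d black — skip
        g→e: e black — skip
        g→h: h is gray → back edge
First back edge: g → h.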